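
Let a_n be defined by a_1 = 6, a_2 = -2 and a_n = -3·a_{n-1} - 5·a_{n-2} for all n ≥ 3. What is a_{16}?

Compute successive terms:
a_3 = -24;  a_4 = 82;  a_5 = -126;  …;  a_{13} = -40026;  a_{14} = -118082;  a_{15} = 554376;  a_{16} = -1072718.

-1072718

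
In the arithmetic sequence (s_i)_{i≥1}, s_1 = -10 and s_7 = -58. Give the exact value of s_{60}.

Common difference d = (-58 - (-10)) / (7 - 1) = -8.
s_i = -10 + (i - 1)·(-8).
s_{60} = -10 + 59·(-8) = -482.

-482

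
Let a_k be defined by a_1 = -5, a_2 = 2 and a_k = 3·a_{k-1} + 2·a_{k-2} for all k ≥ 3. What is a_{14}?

-2906512

Step forward from the initial values:
a_3 = -4, a_4 = -8, a_5 = -32, …, a_{11} = -64336, a_{12} = -229136, a_{13} = -816080, a_{14} = -2906512.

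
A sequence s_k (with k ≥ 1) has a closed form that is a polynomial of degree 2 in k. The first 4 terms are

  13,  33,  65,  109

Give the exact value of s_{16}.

1st diffs: 20, 32, 44.
2nd diffs: 12, 12 (constant).
Newton forward-difference form: s_k = 13 + 20·C(k-1,1) + 12·C(k-1,2).
At k = 16: k-1 = 15, so s_{16} = 13 + 300 + 1260 = 1573.

1573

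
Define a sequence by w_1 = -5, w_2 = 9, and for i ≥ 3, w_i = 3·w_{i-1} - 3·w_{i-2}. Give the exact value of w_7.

135

Step forward from the initial values:
w_3 = 42;  w_4 = 99;  w_5 = 171;  w_6 = 216;  w_7 = 135.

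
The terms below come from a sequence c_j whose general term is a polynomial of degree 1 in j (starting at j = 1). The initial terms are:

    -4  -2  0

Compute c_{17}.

1st diffs: 2, 2 (constant).
So c_j = 2j - 6.
Evaluating at j = 17 gives c_{17} = 28.

28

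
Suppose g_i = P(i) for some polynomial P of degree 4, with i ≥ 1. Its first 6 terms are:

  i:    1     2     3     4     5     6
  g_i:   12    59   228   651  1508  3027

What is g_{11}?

31892

1st diffs: 47, 169, 423, 857, 1519.
2nd diffs: 122, 254, 434, 662.
3rd diffs: 132, 180, 228.
4th diffs: 48, 48 (constant).
Newton forward-difference form: g_i = 12 + 47·C(i-1,1) + 122·C(i-1,2) + 132·C(i-1,3) + 48·C(i-1,4).
At i = 11: i-1 = 10, so g_{11} = 12 + 470 + 5490 + 15840 + 10080 = 31892.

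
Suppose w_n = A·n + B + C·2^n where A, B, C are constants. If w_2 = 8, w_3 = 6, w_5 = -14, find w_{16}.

The three given values yield: 2A + B + 4C = 8; 3A + B + 8C = 6; 5A + B + 32C = -14.
Subtracting the first from the second: A + 4C = -2.
Subtracting the second from the third: 2A + 24C = -20.
Solving: C = -1, A = 2, then B = 8.
Hence w_{16} = 2·16 + 8 + (-1)·65536 = -65496.

-65496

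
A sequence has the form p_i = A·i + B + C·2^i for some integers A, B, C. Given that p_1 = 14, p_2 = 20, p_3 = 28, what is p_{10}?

Plug in i = 1, 2, 3: A + B + 2C = 14; 2A + B + 4C = 20; 3A + B + 8C = 28.
Subtracting the first from the second: A + 2C = 6.
Subtracting the second from the third: A + 4C = 8.
Solving: C = 1, A = 4, then B = 8.
Hence p_{10} = 4·10 + 8 + 1·1024 = 1072.

1072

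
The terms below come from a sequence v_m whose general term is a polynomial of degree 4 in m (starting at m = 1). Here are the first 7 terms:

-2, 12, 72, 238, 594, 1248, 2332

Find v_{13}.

28282

1st diffs: 14, 60, 166, 356, 654, 1084.
2nd diffs: 46, 106, 190, 298, 430.
3rd diffs: 60, 84, 108, 132.
4th diffs: 24, 24, 24 (constant).
Newton forward-difference form: v_m = -2 + 14·C(m-1,1) + 46·C(m-1,2) + 60·C(m-1,3) + 24·C(m-1,4).
At m = 13: m-1 = 12, so v_{13} = -2 + 168 + 3036 + 13200 + 11880 = 28282.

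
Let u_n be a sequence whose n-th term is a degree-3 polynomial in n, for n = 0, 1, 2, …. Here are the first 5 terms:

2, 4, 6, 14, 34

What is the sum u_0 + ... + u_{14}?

1st diffs: 2, 2, 8, 20.
2nd diffs: 0, 6, 12.
3rd diffs: 6, 6 (constant).
Newton forward-difference form: u_n = 2 + 2·C(n,1) + 6·C(n,3).
Continuing: …, 72, 134, 226, 354, …, u_{14} = 2214.
Summing n = 0..14 (15 terms) gives 8430.

8430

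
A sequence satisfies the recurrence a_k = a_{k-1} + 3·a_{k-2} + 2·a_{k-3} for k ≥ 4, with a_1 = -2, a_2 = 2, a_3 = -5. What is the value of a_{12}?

Iterate the recurrence:
a_4 = -3, a_5 = -14, a_6 = -33, a_7 = -81, a_8 = -208, a_9 = -517, a_{10} = -1303, a_{11} = -3270, a_{12} = -8213.

-8213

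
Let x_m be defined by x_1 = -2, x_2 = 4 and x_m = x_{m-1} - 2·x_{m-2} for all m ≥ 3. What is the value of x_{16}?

Applying the relation repeatedly:
x_3 = 8  x_4 = 0  x_5 = -16  …  x_{13} = 272  x_{14} = 176  x_{15} = -368  x_{16} = -720.

-720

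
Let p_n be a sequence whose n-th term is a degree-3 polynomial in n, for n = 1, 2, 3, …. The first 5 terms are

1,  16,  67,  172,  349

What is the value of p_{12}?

1st diffs: 15, 51, 105, 177.
2nd diffs: 36, 54, 72.
3rd diffs: 18, 18 (constant).
Newton forward-difference form: p_n = 1 + 15·C(n-1,1) + 36·C(n-1,2) + 18·C(n-1,3).
At n = 12: n-1 = 11, so p_{12} = 1 + 165 + 1980 + 2970 = 5116.

5116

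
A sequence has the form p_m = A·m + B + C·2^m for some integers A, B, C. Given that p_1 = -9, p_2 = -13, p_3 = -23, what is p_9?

Plug in m = 1, 2, 3: A + B + 2C = -9; 2A + B + 4C = -13; 3A + B + 8C = -23.
Subtracting the first from the second: A + 2C = -4.
Subtracting the second from the third: A + 4C = -10.
Solving: C = -3, A = 2, then B = -5.
Therefore p_9 = 18 + (-5) + (-3)·512 = -1523.

-1523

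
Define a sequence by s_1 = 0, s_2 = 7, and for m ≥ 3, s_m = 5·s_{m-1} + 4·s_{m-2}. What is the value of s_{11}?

Compute successive terms:
s_3 = 35; s_4 = 203; s_5 = 1155; s_6 = 6587; s_7 = 37555; s_8 = 214123; s_9 = 1220835; s_{10} = 6960667; s_{11} = 39686675.

39686675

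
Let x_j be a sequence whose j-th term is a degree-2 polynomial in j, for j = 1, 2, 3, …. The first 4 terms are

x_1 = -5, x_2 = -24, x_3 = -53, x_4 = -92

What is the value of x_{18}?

-1688

1st diffs: -19, -29, -39.
2nd diffs: -10, -10 (constant).
So x_j = -5j^2 - 4j + 4.
Evaluating at j = 18 gives x_{18} = -1688.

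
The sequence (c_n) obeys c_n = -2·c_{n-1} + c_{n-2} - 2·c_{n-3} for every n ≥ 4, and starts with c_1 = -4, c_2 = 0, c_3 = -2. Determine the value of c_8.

Step forward from the initial values:
c_4 = 12, c_5 = -26, c_6 = 68, c_7 = -186, c_8 = 492.

492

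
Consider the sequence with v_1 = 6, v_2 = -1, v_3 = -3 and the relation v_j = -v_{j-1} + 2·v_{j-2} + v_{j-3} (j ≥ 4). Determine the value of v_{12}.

Iterate the recurrence:
v_4 = 7;  v_5 = -14;  v_6 = 25;  v_7 = -46;  v_8 = 82;  v_9 = -149;  v_{10} = 267;  v_{11} = -483;  v_{12} = 868.

868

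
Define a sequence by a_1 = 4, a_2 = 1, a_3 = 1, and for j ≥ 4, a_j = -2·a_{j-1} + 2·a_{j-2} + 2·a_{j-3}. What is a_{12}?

9080

Iterate the recurrence:
a_4 = 8  a_5 = -12  a_6 = 42  a_7 = -92  a_8 = 244  a_9 = -588  a_{10} = 1480  a_{11} = -3648  a_{12} = 9080.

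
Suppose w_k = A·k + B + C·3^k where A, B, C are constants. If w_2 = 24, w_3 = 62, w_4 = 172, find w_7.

4390

Write the equations: 2A + B + 9C = 24; 3A + B + 27C = 62; 4A + B + 81C = 172.
Subtracting the first from the second: A + 18C = 38.
Subtracting the second from the third: A + 54C = 110.
Solving: C = 2, A = 2, then B = 2.
Hence w_7 = 2·7 + 2 + 2·2187 = 4390.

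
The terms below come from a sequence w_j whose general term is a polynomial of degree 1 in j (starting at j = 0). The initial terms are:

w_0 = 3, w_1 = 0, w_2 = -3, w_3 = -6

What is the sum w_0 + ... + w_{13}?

1st diffs: -3, -3, -3 (constant).
So w_j = -3j + 3.
Continuing: …, -9, -12, -15, -18, …, w_{13} = -36.
Summing j = 0..13 (14 terms) gives -231.

-231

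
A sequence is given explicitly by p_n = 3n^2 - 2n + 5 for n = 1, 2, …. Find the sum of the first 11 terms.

1441

Over n = 1..11: Σn = 66, Σn² = 506.
Total = (3)·506 + (-2)·66 + (5)·11 = 1441.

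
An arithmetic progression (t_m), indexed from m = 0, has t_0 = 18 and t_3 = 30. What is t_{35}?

158

Common difference d = (30 - 18) / (3 - 0) = 4.
t_m = 18 + (m - 0)·4.
t_{35} = 18 + 35·4 = 158.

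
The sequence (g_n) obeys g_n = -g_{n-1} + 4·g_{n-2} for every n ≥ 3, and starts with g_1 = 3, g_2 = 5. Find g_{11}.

Iterate the recurrence:
g_3 = 7, g_4 = 13, g_5 = 15, g_6 = 37, g_7 = 23, g_8 = 125, g_9 = -33, g_{10} = 533, g_{11} = -665.

-665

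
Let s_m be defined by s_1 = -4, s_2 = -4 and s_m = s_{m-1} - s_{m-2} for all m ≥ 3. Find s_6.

s_3 = 0;  s_4 = 4;  s_5 = 4;  s_6 = 0.

0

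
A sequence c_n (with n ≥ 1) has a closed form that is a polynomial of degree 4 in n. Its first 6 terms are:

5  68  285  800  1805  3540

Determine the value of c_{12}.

48768

1st diffs: 63, 217, 515, 1005, 1735.
2nd diffs: 154, 298, 490, 730.
3rd diffs: 144, 192, 240.
4th diffs: 48, 48 (constant).
Newton forward-difference form: c_n = 5 + 63·C(n-1,1) + 154·C(n-1,2) + 144·C(n-1,3) + 48·C(n-1,4).
At n = 12: n-1 = 11, so c_{12} = 5 + 693 + 8470 + 23760 + 15840 = 48768.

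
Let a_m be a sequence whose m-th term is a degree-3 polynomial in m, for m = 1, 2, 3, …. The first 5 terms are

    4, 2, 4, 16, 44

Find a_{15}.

1st diffs: -2, 2, 12, 28.
2nd diffs: 4, 10, 16.
3rd diffs: 6, 6 (constant).
Newton forward-difference form: a_m = 4 + (-2)·C(m-1,1) + 4·C(m-1,2) + 6·C(m-1,3).
At m = 15: m-1 = 14, so a_{15} = 4 - 28 + 364 + 2184 = 2524.

2524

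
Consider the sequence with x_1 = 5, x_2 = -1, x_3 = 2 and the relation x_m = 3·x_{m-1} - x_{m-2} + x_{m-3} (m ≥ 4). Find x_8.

682

Step forward from the initial values:
x_4 = 12, x_5 = 33, x_6 = 89, x_7 = 246, x_8 = 682.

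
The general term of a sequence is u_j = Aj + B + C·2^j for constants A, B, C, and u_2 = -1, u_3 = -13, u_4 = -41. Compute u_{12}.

At j = 2, 3, 4: 2A + B + 4C = -1; 3A + B + 8C = -13; 4A + B + 16C = -41.
Subtracting the first from the second: A + 4C = -12.
Subtracting the second from the third: A + 8C = -28.
Solving: C = -4, A = 4, then B = 7.
So u_j = 4·j + 7 + (-4)·2^j; at j=12 this is -16329.

-16329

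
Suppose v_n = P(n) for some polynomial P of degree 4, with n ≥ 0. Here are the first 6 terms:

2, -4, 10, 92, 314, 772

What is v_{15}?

1st diffs: -6, 14, 82, 222, 458.
2nd diffs: 20, 68, 140, 236.
3rd diffs: 48, 72, 96.
4th diffs: 24, 24 (constant).
Newton forward-difference form: v_n = 2 + (-6)·C(n,1) + 20·C(n,2) + 48·C(n,3) + 24·C(n,4).
At n = 15: n = 15, so v_{15} = 2 - 90 + 2100 + 21840 + 32760 = 56612.

56612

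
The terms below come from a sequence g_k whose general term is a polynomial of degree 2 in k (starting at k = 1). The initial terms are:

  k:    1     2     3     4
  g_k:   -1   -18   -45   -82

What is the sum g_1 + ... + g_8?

1st diffs: -17, -27, -37.
2nd diffs: -10, -10 (constant).
Newton forward-difference form: g_k = -1 + (-17)·C(k-1,1) + (-10)·C(k-1,2).
Continuing: -129, -186, -253, -330.
Summing k = 1..8 (8 terms) gives -1044.

-1044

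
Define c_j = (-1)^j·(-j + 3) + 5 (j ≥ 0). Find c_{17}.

19

(-1)^17 = -1; -j + 3 at j=17 is -14; so c_{17} = 19.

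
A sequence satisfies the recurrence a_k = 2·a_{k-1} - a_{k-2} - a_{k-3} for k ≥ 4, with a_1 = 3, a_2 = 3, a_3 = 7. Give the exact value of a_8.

Iterate the recurrence:
a_4 = 8, a_5 = 6, a_6 = -3, a_7 = -20, a_8 = -43.

-43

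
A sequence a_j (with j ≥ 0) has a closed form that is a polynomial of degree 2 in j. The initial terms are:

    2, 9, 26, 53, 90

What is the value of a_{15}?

1157

1st diffs: 7, 17, 27, 37.
2nd diffs: 10, 10, 10 (constant).
So a_j = 5j^2 + 2j + 2.
Evaluating at j = 15 gives a_{15} = 1157.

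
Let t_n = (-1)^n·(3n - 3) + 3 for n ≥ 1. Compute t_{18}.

(-1)^18 = 1; 3n - 3 at n=18 is 51; so t_{18} = 54.

54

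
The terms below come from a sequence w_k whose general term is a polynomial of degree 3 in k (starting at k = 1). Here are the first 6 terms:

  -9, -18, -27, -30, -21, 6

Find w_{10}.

1st diffs: -9, -9, -3, 9, 27.
2nd diffs: 0, 6, 12, 18.
3rd diffs: 6, 6, 6 (constant).
Newton forward-difference form: w_k = -9 + (-9)·C(k-1,1) + 6·C(k-1,3).
At k = 10: k-1 = 9, so w_{10} = -9 - 81 + 504 = 414.

414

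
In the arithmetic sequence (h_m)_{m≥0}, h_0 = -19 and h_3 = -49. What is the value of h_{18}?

Common difference d = (-49 - (-19)) / (3 - 0) = -10.
h_m = -19 + (m - 0)·(-10).
h_{18} = -19 + 18·(-10) = -199.

-199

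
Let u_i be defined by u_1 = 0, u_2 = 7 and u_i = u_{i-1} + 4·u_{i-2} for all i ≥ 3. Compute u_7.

455

Applying the relation repeatedly:
u_3 = 7  u_4 = 35  u_5 = 63  u_6 = 203  u_7 = 455.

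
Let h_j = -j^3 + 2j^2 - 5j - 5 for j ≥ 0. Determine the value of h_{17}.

h_{17} = -1·17^3 + 2·17^2 - 5·17 - 5 = -4425.

-4425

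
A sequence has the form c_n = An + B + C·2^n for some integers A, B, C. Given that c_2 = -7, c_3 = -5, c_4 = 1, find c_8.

The three given values yield: 2A + B + 4C = -7; 3A + B + 8C = -5; 4A + B + 16C = 1.
Subtracting the first from the second: A + 4C = 2.
Subtracting the second from the third: A + 8C = 6.
Solving: C = 1, A = -2, then B = -7.
So c_n = -2·n + (-7) + 1·2^n; at n=8 this is 233.

233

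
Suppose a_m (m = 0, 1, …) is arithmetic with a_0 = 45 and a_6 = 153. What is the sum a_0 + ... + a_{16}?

3213

Common difference d = (153 - 45) / (6 - 0) = 18.
a_m = 45 + (m - 0)·18.
a_{16} = 333; S = 17·(45 + 333)/2 = 3213.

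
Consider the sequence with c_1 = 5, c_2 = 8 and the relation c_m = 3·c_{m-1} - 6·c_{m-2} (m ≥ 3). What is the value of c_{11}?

Step forward from the initial values:
c_3 = -6  c_4 = -66  c_5 = -162  c_6 = -90  c_7 = 702  c_8 = 2646  c_9 = 3726  c_{10} = -4698  c_{11} = -36450.

-36450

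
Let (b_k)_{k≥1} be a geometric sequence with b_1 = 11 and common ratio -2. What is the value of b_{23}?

b_k = 11·(-2)^(k-1).
b_{23} = 11·(-2)^22 = 46137344.

46137344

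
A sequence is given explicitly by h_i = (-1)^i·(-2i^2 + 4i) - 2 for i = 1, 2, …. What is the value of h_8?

-98

(-1)^8 = 1; -2i^2 + 4i at i=8 is -96; so h_8 = -98.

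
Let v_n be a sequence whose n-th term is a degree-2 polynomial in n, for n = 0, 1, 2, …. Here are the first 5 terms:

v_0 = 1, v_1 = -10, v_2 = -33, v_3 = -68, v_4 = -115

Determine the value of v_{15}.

1st diffs: -11, -23, -35, -47.
2nd diffs: -12, -12, -12 (constant).
Newton forward-difference form: v_n = 1 + (-11)·C(n,1) + (-12)·C(n,2).
At n = 15: n = 15, so v_{15} = 1 - 165 - 1260 = -1424.

-1424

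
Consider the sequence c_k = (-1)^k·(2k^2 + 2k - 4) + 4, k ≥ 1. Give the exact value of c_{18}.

(-1)^18 = 1; 2k^2 + 2k - 4 at k=18 is 680; so c_{18} = 684.

684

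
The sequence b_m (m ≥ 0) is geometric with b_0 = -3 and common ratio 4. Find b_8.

-196608

b_m = (-3)·4^(m-0).
b_8 = (-3)·4^8 = -196608.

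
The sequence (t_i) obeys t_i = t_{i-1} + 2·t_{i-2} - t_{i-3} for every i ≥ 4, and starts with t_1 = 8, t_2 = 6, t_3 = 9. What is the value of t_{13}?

Step forward from the initial values:
t_4 = 13, t_5 = 25, t_6 = 42, t_7 = 79, t_8 = 138, t_9 = 254, t_{10} = 451, t_{11} = 821, t_{12} = 1469, t_{13} = 2660.

2660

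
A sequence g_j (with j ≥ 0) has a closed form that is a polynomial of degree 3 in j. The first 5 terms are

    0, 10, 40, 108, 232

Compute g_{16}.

12640

1st diffs: 10, 30, 68, 124.
2nd diffs: 20, 38, 56.
3rd diffs: 18, 18 (constant).
Newton forward-difference form: g_j = 10·C(j,1) + 20·C(j,2) + 18·C(j,3).
At j = 16: j = 16, so g_{16} = 160 + 2400 + 10080 = 12640.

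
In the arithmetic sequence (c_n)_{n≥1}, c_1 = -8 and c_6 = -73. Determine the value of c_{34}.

-437

Common difference d = (-73 - (-8)) / (6 - 1) = -13.
c_n = -8 + (n - 1)·(-13).
c_{34} = -8 + 33·(-13) = -437.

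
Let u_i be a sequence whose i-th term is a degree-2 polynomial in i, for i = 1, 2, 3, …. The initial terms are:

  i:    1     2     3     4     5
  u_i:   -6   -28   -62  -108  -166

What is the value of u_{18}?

1st diffs: -22, -34, -46, -58.
2nd diffs: -12, -12, -12 (constant).
Newton forward-difference form: u_i = -6 + (-22)·C(i-1,1) + (-12)·C(i-1,2).
At i = 18: i-1 = 17, so u_{18} = -6 - 374 - 1632 = -2012.

-2012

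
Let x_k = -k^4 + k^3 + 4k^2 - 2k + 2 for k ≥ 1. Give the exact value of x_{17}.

x_{17} = -1·17^4 + 1·17^3 + 4·17^2 - 2·17 + 2 = -77484.

-77484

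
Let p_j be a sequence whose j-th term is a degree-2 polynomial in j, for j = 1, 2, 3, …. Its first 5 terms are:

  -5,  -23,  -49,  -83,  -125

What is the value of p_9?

-373

1st diffs: -18, -26, -34, -42.
2nd diffs: -8, -8, -8 (constant).
Newton forward-difference form: p_j = -5 + (-18)·C(j-1,1) + (-8)·C(j-1,2).
At j = 9: j-1 = 8, so p_9 = -5 - 144 - 224 = -373.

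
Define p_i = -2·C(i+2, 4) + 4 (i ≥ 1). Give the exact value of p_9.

-656

C(11, 4) = 330, so p_9 = -656.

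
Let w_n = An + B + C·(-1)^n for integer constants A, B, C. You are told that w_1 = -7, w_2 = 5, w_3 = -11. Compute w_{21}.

Plug in n = 1, 2, 3: A + B - C = -7; 2A + B + C = 5; 3A + B - C = -11.
Subtracting the first from the second: A + 2C = 12.
Subtracting the second from the third: A - 2C = -16.
Solving: C = 7, A = -2, then B = 2.
Therefore w_{21} = -42 + 2 + 7·(-1) = -47.

-47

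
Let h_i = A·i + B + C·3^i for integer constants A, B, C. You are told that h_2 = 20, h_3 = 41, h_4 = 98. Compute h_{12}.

Write the equations: 2A + B + 9C = 20; 3A + B + 27C = 41; 4A + B + 81C = 98.
Subtracting the first from the second: A + 18C = 21.
Subtracting the second from the third: A + 54C = 57.
Solving: C = 1, A = 3, then B = 5.
Hence h_{12} = 3·12 + 5 + 1·531441 = 531482.

531482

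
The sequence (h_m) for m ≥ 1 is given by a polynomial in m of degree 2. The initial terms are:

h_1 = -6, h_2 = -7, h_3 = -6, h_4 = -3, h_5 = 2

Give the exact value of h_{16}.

189

1st diffs: -1, 1, 3, 5.
2nd diffs: 2, 2, 2 (constant).
Newton forward-difference form: h_m = -6 + (-1)·C(m-1,1) + 2·C(m-1,2).
At m = 16: m-1 = 15, so h_{16} = -6 - 15 + 210 = 189.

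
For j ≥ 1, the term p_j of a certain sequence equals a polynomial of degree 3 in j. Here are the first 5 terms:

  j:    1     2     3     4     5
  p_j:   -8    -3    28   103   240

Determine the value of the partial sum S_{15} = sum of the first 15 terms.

36805

1st diffs: 5, 31, 75, 137.
2nd diffs: 26, 44, 62.
3rd diffs: 18, 18 (constant).
Newton forward-difference form: p_j = -8 + 5·C(j-1,1) + 26·C(j-1,2) + 18·C(j-1,3).
Continuing: …, 457, 772, 1203, 1768, …, p_{15} = 8980.
Summing j = 1..15 (15 terms) gives 36805.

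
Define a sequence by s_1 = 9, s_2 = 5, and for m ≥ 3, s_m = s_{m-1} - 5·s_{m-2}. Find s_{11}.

18335

Compute successive terms:
s_3 = -40;  s_4 = -65;  s_5 = 135;  s_6 = 460;  s_7 = -215;  s_8 = -2515;  s_9 = -1440;  s_{10} = 11135;  s_{11} = 18335.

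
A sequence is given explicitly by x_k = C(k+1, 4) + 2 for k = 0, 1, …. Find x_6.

37

C(7, 4) = 35, so x_6 = 37.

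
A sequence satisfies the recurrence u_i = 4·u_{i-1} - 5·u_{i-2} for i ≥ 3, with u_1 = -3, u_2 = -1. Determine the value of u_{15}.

-148709

u_3 = 11; u_4 = 49; u_5 = 141; …; u_{12} = -40271; u_{13} = -86739; u_{14} = -145601; u_{15} = -148709.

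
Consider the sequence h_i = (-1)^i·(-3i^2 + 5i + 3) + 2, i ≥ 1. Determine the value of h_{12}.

-367

(-1)^12 = 1; -3i^2 + 5i + 3 at i=12 is -369; so h_{12} = -367.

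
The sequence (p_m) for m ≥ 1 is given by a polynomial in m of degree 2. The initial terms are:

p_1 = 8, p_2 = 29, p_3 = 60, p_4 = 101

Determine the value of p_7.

1st diffs: 21, 31, 41.
2nd diffs: 10, 10 (constant).
Newton forward-difference form: p_m = 8 + 21·C(m-1,1) + 10·C(m-1,2).
At m = 7: m-1 = 6, so p_7 = 8 + 126 + 150 = 284.

284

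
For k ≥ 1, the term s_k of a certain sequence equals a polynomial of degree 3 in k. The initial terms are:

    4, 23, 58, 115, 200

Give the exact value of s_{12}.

1st diffs: 19, 35, 57, 85.
2nd diffs: 16, 22, 28.
3rd diffs: 6, 6 (constant).
Newton forward-difference form: s_k = 4 + 19·C(k-1,1) + 16·C(k-1,2) + 6·C(k-1,3).
At k = 12: k-1 = 11, so s_{12} = 4 + 209 + 880 + 990 = 2083.

2083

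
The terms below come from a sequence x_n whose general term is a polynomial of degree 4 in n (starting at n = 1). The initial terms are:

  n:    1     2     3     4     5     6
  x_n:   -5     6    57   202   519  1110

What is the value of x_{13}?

1st diffs: 11, 51, 145, 317, 591.
2nd diffs: 40, 94, 172, 274.
3rd diffs: 54, 78, 102.
4th diffs: 24, 24 (constant).
So x_n = n^4 - n^3 + n^2 - 6.
Evaluating at n = 13 gives x_{13} = 26527.

26527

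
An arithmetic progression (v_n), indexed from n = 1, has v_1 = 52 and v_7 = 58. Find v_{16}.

Common difference d = (58 - 52) / (7 - 1) = 1.
v_n = 52 + (n - 1)·1.
v_{16} = 52 + 15·1 = 67.

67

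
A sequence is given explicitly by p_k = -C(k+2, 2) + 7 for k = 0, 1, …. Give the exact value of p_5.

-14

C(7, 2) = 21, so p_5 = -14.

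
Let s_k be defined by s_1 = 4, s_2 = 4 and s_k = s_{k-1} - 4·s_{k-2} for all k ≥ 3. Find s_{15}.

Iterate the recurrence:
s_3 = -12  s_4 = -28  s_5 = 20  …  s_{12} = -924  s_{13} = -16748  s_{14} = -13052  s_{15} = 53940.

53940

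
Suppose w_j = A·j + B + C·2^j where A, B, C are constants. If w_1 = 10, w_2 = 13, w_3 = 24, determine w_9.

Plug in j = 1, 2, 3: A + B + 2C = 10; 2A + B + 4C = 13; 3A + B + 8C = 24.
Subtracting the first from the second: A + 2C = 3.
Subtracting the second from the third: A + 4C = 11.
Solving: C = 4, A = -5, then B = 7.
Hence w_9 = -5·9 + 7 + 4·512 = 2010.

2010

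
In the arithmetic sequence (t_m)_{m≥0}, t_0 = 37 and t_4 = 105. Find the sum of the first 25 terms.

Common difference d = (105 - 37) / (4 - 0) = 17.
t_m = 37 + (m - 0)·17.
t_{24} = 445; S = 25·(37 + 445)/2 = 6025.

6025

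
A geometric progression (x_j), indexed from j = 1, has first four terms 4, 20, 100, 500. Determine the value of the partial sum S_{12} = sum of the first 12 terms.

244140624

Common ratio r = 5.
x_j = 4·5^(j-1).
S = 4·(5^12 - 1)/(5 - 1) = 4·(244140625 - 1)/(4) = 244140624.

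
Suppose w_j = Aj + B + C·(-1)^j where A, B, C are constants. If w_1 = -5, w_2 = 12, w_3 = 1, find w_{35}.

The three given values yield: A + B - C = -5; 2A + B + C = 12; 3A + B - C = 1.
Subtracting the first from the second: A + 2C = 17.
Subtracting the second from the third: A - 2C = -11.
Solving: C = 7, A = 3, then B = -1.
So w_j = 3·j + (-1) + 7·(-1)^j; at j=35 this is 97.

97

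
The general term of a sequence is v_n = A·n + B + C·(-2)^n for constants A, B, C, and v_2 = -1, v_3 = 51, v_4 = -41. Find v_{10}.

At n = 2, 3, 4: 2A + B + 4C = -1; 3A + B - 8C = 51; 4A + B + 16C = -41.
Subtracting the first from the second: A - 12C = 52.
Subtracting the second from the third: A + 24C = -92.
Solving: C = -4, A = 4, then B = 7.
Hence v_{10} = 4·10 + 7 + (-4)·1024 = -4049.

-4049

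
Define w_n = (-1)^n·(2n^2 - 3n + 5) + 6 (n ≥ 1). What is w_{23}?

-988

(-1)^23 = -1; 2n^2 - 3n + 5 at n=23 is 994; so w_{23} = -988.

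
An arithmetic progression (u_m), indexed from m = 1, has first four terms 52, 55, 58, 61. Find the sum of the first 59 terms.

8201

Common difference d = 3.
u_m = 52 + (m - 1)·3.
u_{59} = 226; S = 59·(52 + 226)/2 = 8201.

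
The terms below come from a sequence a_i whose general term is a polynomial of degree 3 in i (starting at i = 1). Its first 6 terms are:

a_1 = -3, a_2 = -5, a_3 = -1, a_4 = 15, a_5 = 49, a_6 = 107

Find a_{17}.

4045

1st diffs: -2, 4, 16, 34, 58.
2nd diffs: 6, 12, 18, 24.
3rd diffs: 6, 6, 6 (constant).
Newton forward-difference form: a_i = -3 + (-2)·C(i-1,1) + 6·C(i-1,2) + 6·C(i-1,3).
At i = 17: i-1 = 16, so a_{17} = -3 - 32 + 720 + 3360 = 4045.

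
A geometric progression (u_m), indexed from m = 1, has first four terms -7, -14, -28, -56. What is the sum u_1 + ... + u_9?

-3577

Common ratio r = 2.
u_m = (-7)·2^(m-1).
S = (-7)·(2^9 - 1)/(2 - 1) = (-7)·(512 - 1)/(1) = -3577.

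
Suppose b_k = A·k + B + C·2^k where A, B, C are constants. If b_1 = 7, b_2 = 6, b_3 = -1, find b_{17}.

Write the equations: A + B + 2C = 7; 2A + B + 4C = 6; 3A + B + 8C = -1.
Subtracting the first from the second: A + 2C = -1.
Subtracting the second from the third: A + 4C = -7.
Solving: C = -3, A = 5, then B = 8.
Therefore b_{17} = 85 + 8 + (-3)·131072 = -393123.

-393123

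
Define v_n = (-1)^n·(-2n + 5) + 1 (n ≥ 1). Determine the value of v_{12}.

(-1)^12 = 1; -2n + 5 at n=12 is -19; so v_{12} = -18.

-18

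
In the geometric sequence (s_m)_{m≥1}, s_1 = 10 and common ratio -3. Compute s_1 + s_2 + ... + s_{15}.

s_m = 10·(-3)^(m-1).
S = 10·((-3)^15 - 1)/(-3 - 1) = 10·(-14348907 - 1)/(-4) = 35872270.

35872270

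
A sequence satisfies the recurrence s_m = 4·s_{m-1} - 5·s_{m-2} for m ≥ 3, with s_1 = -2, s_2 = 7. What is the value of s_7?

718

Compute successive terms:
s_3 = 38  s_4 = 117  s_5 = 278  s_6 = 527  s_7 = 718.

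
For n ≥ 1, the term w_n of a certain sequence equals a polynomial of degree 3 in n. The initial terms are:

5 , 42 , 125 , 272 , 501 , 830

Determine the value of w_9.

1st diffs: 37, 83, 147, 229, 329.
2nd diffs: 46, 64, 82, 100.
3rd diffs: 18, 18, 18 (constant).
So w_n = 3n^3 + 5n^2 + n - 4.
Evaluating at n = 9 gives w_9 = 2597.

2597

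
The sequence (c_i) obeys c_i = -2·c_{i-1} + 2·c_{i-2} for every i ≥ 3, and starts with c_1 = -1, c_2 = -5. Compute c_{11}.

28544

Compute successive terms:
c_3 = 8  c_4 = -26  c_5 = 68  c_6 = -188  c_7 = 512  c_8 = -1400  c_9 = 3824  c_{10} = -10448  c_{11} = 28544.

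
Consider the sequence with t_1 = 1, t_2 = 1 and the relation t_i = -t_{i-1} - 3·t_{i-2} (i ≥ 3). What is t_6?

-14

Applying the relation repeatedly:
t_3 = -4;  t_4 = 1;  t_5 = 11;  t_6 = -14.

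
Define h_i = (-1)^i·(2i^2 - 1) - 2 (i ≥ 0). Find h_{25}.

(-1)^25 = -1; 2i^2 - 1 at i=25 is 1249; so h_{25} = -1251.

-1251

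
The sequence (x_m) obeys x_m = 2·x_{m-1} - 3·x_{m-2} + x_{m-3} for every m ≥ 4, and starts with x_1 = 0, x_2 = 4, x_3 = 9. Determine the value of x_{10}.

89

Step forward from the initial values:
x_4 = 6, x_5 = -11, x_6 = -31, x_7 = -23, x_8 = 36, x_9 = 110, x_{10} = 89.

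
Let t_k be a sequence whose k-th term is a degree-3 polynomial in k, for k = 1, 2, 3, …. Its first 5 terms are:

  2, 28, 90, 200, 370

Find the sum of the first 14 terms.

1st diffs: 26, 62, 110, 170.
2nd diffs: 36, 48, 60.
3rd diffs: 12, 12 (constant).
Newton forward-difference form: t_k = 2 + 26·C(k-1,1) + 36·C(k-1,2) + 12·C(k-1,3).
Continuing: …, 612, 938, 1360, 1890, …, t_{14} = 6580.
Summing k = 1..14 (14 terms) gives 27510.

27510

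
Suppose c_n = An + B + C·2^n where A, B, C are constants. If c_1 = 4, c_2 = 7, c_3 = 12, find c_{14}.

At n = 1, 2, 3: A + B + 2C = 4; 2A + B + 4C = 7; 3A + B + 8C = 12.
Subtracting the first from the second: A + 2C = 3.
Subtracting the second from the third: A + 4C = 5.
Solving: C = 1, A = 1, then B = 1.
So c_n = 1·n + 1 + 1·2^n; at n=14 this is 16399.

16399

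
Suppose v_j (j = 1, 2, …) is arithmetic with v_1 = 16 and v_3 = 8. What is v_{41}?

Common difference d = (8 - 16) / (3 - 1) = -4.
v_j = 16 + (j - 1)·(-4).
v_{41} = 16 + 40·(-4) = -144.

-144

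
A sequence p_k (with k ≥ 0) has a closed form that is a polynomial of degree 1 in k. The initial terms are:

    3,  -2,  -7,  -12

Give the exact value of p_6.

-27

1st diffs: -5, -5, -5 (constant).
So p_k = -5k + 3.
Evaluating at k = 6 gives p_6 = -27.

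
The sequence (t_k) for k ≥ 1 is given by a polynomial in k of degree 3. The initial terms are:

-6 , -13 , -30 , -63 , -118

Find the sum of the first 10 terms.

-2835

1st diffs: -7, -17, -33, -55.
2nd diffs: -10, -16, -22.
3rd diffs: -6, -6 (constant).
Newton forward-difference form: t_k = -6 + (-7)·C(k-1,1) + (-10)·C(k-1,2) + (-6)·C(k-1,3).
Continuing: …, -201, -318, -475, -678, …, t_{10} = -933.
Summing k = 1..10 (10 terms) gives -2835.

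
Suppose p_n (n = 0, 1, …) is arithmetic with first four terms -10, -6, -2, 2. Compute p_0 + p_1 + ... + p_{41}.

Common difference d = 4.
p_n = -10 + (n - 0)·4.
p_{41} = 154; S = 42·(-10 + 154)/2 = 3024.

3024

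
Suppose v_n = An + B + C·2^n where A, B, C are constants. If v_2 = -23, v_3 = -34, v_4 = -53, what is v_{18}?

At n = 2, 3, 4: 2A + B + 4C = -23; 3A + B + 8C = -34; 4A + B + 16C = -53.
Subtracting the first from the second: A + 4C = -11.
Subtracting the second from the third: A + 8C = -19.
Solving: C = -2, A = -3, then B = -9.
So v_n = -3·n + (-9) + (-2)·2^n; at n=18 this is -524351.

-524351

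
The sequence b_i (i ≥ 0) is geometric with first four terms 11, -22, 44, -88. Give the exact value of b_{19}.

-5767168

Common ratio r = -2.
b_i = 11·(-2)^(i-0).
b_{19} = 11·(-2)^19 = -5767168.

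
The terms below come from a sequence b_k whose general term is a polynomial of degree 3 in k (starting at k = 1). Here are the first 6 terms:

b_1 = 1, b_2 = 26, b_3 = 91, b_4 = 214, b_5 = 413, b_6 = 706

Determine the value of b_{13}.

1st diffs: 25, 65, 123, 199, 293.
2nd diffs: 40, 58, 76, 94.
3rd diffs: 18, 18, 18 (constant).
So b_k = 3k^3 + 2k^2 - 2k - 2.
Evaluating at k = 13 gives b_{13} = 6901.

6901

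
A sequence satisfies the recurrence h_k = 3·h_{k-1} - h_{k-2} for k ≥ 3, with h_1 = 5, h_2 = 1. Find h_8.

Iterate the recurrence:
h_3 = -2;  h_4 = -7;  h_5 = -19;  h_6 = -50;  h_7 = -131;  h_8 = -343.

-343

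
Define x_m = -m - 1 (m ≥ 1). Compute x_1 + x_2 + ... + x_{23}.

-299

Over m = 1..23: Σm = 276.
Total = (-1)·276 + (-1)·23 = -299.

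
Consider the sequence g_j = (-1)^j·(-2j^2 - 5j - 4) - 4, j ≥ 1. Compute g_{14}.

-470

(-1)^14 = 1; -2j^2 - 5j - 4 at j=14 is -466; so g_{14} = -470.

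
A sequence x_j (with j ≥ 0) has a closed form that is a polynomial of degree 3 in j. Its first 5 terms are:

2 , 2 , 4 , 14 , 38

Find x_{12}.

1st diffs: 0, 2, 10, 24.
2nd diffs: 2, 8, 14.
3rd diffs: 6, 6 (constant).
Newton forward-difference form: x_j = 2 + 2·C(j,2) + 6·C(j,3).
At j = 12: j = 12, so x_{12} = 2 + 132 + 1320 = 1454.

1454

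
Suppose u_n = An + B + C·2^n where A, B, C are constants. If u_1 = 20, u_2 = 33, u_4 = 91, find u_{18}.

At n = 1, 2, 4: A + B + 2C = 20; 2A + B + 4C = 33; 4A + B + 16C = 91.
Subtracting the first from the second: A + 2C = 13.
Subtracting the second from the third: 2A + 12C = 58.
Solving: C = 4, A = 5, then B = 7.
So u_n = 5·n + 7 + 4·2^n; at n=18 this is 1048673.

1048673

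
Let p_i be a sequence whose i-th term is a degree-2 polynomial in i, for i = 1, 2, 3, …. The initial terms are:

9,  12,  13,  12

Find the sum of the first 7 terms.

56

1st diffs: 3, 1, -1.
2nd diffs: -2, -2 (constant).
Newton forward-difference form: p_i = 9 + 3·C(i-1,1) + (-2)·C(i-1,2).
Continuing: 9, 4, -3.
Summing i = 1..7 (7 terms) gives 56.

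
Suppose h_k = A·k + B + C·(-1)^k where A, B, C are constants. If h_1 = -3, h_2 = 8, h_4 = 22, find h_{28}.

The three given values yield: A + B - C = -3; 2A + B + C = 8; 4A + B + C = 22.
Subtracting the first from the second: A + 2C = 11.
Subtracting the second from the third: 2A = 14.
Solving: C = 2, A = 7, then B = -8.
So h_k = 7·k + (-8) + 2·(-1)^k; at k=28 this is 190.

190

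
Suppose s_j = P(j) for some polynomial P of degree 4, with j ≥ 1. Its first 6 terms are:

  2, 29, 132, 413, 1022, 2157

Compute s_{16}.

120317

1st diffs: 27, 103, 281, 609, 1135.
2nd diffs: 76, 178, 328, 526.
3rd diffs: 102, 150, 198.
4th diffs: 48, 48 (constant).
Newton forward-difference form: s_j = 2 + 27·C(j-1,1) + 76·C(j-1,2) + 102·C(j-1,3) + 48·C(j-1,4).
At j = 16: j-1 = 15, so s_{16} = 2 + 405 + 7980 + 46410 + 65520 = 120317.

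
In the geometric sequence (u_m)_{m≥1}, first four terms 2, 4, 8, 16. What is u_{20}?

Common ratio r = 2.
u_m = 2·2^(m-1).
u_{20} = 2·2^19 = 1048576.

1048576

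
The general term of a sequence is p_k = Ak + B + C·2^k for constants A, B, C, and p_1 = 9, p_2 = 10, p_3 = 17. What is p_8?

736

Plug in k = 1, 2, 3: A + B + 2C = 9; 2A + B + 4C = 10; 3A + B + 8C = 17.
Subtracting the first from the second: A + 2C = 1.
Subtracting the second from the third: A + 4C = 7.
Solving: C = 3, A = -5, then B = 8.
Hence p_8 = -5·8 + 8 + 3·256 = 736.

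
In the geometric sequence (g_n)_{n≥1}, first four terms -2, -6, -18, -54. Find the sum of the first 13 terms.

Common ratio r = 3.
g_n = (-2)·3^(n-1).
S = (-2)·(3^13 - 1)/(3 - 1) = (-2)·(1594323 - 1)/(2) = -1594322.

-1594322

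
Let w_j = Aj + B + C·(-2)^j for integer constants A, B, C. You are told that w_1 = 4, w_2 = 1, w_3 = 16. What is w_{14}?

-16343

Write the equations: A + B - 2C = 4; 2A + B + 4C = 1; 3A + B - 8C = 16.
Subtracting the first from the second: A + 6C = -3.
Subtracting the second from the third: A - 12C = 15.
Solving: C = -1, A = 3, then B = -1.
Hence w_{14} = 3·14 + (-1) + (-1)·16384 = -16343.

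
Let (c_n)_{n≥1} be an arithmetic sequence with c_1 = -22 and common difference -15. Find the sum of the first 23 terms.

c_n = -22 + (n - 1)·(-15).
c_{23} = -352; S = 23·(-22 + (-352))/2 = -4301.

-4301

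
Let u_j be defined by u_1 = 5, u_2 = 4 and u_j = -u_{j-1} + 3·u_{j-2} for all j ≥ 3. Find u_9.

Applying the relation repeatedly:
u_3 = 11; u_4 = 1; u_5 = 32; u_6 = -29; u_7 = 125; u_8 = -212; u_9 = 587.

587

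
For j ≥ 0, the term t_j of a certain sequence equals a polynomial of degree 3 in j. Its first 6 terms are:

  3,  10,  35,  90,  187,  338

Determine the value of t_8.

1st diffs: 7, 25, 55, 97, 151.
2nd diffs: 18, 30, 42, 54.
3rd diffs: 12, 12, 12 (constant).
So t_j = 2j^3 + 3j^2 + 2j + 3.
Evaluating at j = 8 gives t_8 = 1235.

1235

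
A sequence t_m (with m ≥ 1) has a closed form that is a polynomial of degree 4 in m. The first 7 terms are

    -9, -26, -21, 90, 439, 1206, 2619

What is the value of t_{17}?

136759

1st diffs: -17, 5, 111, 349, 767, 1413.
2nd diffs: 22, 106, 238, 418, 646.
3rd diffs: 84, 132, 180, 228.
4th diffs: 48, 48, 48 (constant).
Newton forward-difference form: t_m = -9 + (-17)·C(m-1,1) + 22·C(m-1,2) + 84·C(m-1,3) + 48·C(m-1,4).
At m = 17: m-1 = 16, so t_{17} = -9 - 272 + 2640 + 47040 + 87360 = 136759.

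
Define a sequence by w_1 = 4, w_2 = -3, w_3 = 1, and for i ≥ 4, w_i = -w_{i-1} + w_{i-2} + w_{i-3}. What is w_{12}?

12

w_4 = 0;  w_5 = -2;  w_6 = 3;  w_7 = -5;  w_8 = 6;  w_9 = -8;  w_{10} = 9;  w_{11} = -11;  w_{12} = 12.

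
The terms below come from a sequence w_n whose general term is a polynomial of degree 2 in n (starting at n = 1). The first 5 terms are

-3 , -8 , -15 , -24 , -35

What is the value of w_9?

1st diffs: -5, -7, -9, -11.
2nd diffs: -2, -2, -2 (constant).
So w_n = -n^2 - 2n.
Evaluating at n = 9 gives w_9 = -99.

-99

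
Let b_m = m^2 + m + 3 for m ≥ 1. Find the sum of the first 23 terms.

4669

Over m = 1..23: Σm = 276, Σm² = 4324.
Total = (1)·4324 + (1)·276 + (3)·23 = 4669.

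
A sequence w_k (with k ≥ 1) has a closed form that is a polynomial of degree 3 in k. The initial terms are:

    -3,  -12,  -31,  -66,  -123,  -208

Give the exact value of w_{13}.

1st diffs: -9, -19, -35, -57, -85.
2nd diffs: -10, -16, -22, -28.
3rd diffs: -6, -6, -6 (constant).
Newton forward-difference form: w_k = -3 + (-9)·C(k-1,1) + (-10)·C(k-1,2) + (-6)·C(k-1,3).
At k = 13: k-1 = 12, so w_{13} = -3 - 108 - 660 - 1320 = -2091.

-2091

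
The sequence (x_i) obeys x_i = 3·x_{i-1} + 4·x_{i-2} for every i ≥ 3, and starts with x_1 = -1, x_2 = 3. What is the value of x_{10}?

x_3 = 5  x_4 = 27  x_5 = 101  x_6 = 411  x_7 = 1637  x_8 = 6555  x_9 = 26213  x_{10} = 104859.
(Characteristic roots are 4 and -1.)

104859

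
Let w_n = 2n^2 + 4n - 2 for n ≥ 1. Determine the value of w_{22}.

1054

w_{22} = 2·22^2 + 4·22 - 2 = 1054.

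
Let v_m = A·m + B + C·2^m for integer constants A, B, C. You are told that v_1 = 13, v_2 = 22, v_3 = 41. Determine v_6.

318

Write the equations: A + B + 2C = 13; 2A + B + 4C = 22; 3A + B + 8C = 41.
Subtracting the first from the second: A + 2C = 9.
Subtracting the second from the third: A + 4C = 19.
Solving: C = 5, A = -1, then B = 4.
Hence v_6 = -1·6 + 4 + 5·64 = 318.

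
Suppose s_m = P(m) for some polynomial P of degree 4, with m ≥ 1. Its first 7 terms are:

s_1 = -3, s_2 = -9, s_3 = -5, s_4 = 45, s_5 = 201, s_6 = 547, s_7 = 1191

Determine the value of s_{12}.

1st diffs: -6, 4, 50, 156, 346, 644.
2nd diffs: 10, 46, 106, 190, 298.
3rd diffs: 36, 60, 84, 108.
4th diffs: 24, 24, 24 (constant).
Newton forward-difference form: s_m = -3 + (-6)·C(m-1,1) + 10·C(m-1,2) + 36·C(m-1,3) + 24·C(m-1,4).
At m = 12: m-1 = 11, so s_{12} = -3 - 66 + 550 + 5940 + 7920 = 14341.

14341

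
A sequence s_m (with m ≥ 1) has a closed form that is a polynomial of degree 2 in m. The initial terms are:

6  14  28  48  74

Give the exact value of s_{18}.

958

1st diffs: 8, 14, 20, 26.
2nd diffs: 6, 6, 6 (constant).
Newton forward-difference form: s_m = 6 + 8·C(m-1,1) + 6·C(m-1,2).
At m = 18: m-1 = 17, so s_{18} = 6 + 136 + 816 = 958.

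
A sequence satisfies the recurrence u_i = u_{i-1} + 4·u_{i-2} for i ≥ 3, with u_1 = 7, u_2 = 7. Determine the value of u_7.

Applying the relation repeatedly:
u_3 = 35;  u_4 = 63;  u_5 = 203;  u_6 = 455;  u_7 = 1267.

1267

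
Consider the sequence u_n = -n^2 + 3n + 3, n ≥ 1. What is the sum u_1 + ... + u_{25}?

-4475

Over n = 1..25: Σn = 325, Σn² = 5525.
Total = (-1)·5525 + (3)·325 + (3)·25 = -4475.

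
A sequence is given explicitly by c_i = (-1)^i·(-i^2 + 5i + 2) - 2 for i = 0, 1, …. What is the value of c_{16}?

(-1)^16 = 1; -i^2 + 5i + 2 at i=16 is -174; so c_{16} = -176.

-176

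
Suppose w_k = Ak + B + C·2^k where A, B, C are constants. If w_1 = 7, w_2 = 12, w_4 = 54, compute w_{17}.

Plug in k = 1, 2, 4: A + B + 2C = 7; 2A + B + 4C = 12; 4A + B + 16C = 54.
Subtracting the first from the second: A + 2C = 5.
Subtracting the second from the third: 2A + 12C = 42.
Solving: C = 4, A = -3, then B = 2.
So w_k = -3·k + 2 + 4·2^k; at k=17 this is 524239.

524239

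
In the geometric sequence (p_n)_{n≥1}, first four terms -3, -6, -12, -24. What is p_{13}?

Common ratio r = 2.
p_n = (-3)·2^(n-1).
p_{13} = (-3)·2^12 = -12288.

-12288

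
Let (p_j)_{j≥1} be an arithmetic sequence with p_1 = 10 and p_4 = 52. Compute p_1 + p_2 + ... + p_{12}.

1044

Common difference d = (52 - 10) / (4 - 1) = 14.
p_j = 10 + (j - 1)·14.
p_{12} = 164; S = 12·(10 + 164)/2 = 1044.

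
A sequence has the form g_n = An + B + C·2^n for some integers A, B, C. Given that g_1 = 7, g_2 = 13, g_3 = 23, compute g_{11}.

Write the equations: A + B + 2C = 7; 2A + B + 4C = 13; 3A + B + 8C = 23.
Subtracting the first from the second: A + 2C = 6.
Subtracting the second from the third: A + 4C = 10.
Solving: C = 2, A = 2, then B = 1.
Hence g_{11} = 2·11 + 1 + 2·2048 = 4119.

4119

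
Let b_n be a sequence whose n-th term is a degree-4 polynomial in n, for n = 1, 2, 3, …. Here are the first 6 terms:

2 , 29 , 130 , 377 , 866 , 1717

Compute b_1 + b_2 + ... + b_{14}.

149541

1st diffs: 27, 101, 247, 489, 851.
2nd diffs: 74, 146, 242, 362.
3rd diffs: 72, 96, 120.
4th diffs: 24, 24 (constant).
Newton forward-difference form: b_n = 2 + 27·C(n-1,1) + 74·C(n-1,2) + 72·C(n-1,3) + 24·C(n-1,4).
Continuing: …, 3074, 5105, 8002, 11981, …, b_{14} = 43877.
Summing n = 1..14 (14 terms) gives 149541.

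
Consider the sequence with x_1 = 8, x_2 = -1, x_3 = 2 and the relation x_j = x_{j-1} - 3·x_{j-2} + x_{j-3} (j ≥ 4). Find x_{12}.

Step forward from the initial values:
x_4 = 13;  x_5 = 6;  x_6 = -31;  x_7 = -36;  x_8 = 63;  x_9 = 140;  x_{10} = -85;  x_{11} = -442;  x_{12} = -47.

-47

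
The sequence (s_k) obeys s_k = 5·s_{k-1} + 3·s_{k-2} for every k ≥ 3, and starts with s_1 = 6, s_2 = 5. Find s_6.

7085

Iterate the recurrence:
s_3 = 43  s_4 = 230  s_5 = 1279  s_6 = 7085.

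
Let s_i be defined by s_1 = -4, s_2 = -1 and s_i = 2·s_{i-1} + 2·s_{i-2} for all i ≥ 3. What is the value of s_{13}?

-196096

Step forward from the initial values:
s_3 = -10  s_4 = -22  s_5 = -64  …  s_{10} = -9616  s_{11} = -26272  s_{12} = -71776  s_{13} = -196096.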